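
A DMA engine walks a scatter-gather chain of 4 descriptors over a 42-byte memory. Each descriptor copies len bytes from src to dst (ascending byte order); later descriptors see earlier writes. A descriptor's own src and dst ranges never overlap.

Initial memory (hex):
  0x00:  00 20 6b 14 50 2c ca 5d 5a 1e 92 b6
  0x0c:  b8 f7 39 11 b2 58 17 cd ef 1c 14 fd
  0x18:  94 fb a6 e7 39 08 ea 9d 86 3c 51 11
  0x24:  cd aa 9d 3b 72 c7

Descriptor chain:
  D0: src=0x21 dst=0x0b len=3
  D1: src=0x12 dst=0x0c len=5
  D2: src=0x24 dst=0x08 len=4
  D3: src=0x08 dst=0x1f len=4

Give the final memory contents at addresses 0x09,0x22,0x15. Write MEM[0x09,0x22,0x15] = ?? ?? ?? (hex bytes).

MEM[0x09,0x22,0x15] = aa 3b 1c

#0 dst[0x0b+3] := {0x3c,0x51,0x11}
#1 dst[0x0c+5] := {0x17,0xcd,0xef,0x1c,0x14}
#2 dst[0x08+4] := {0xcd,0xaa,0x9d,0x3b}
#3 dst[0x1f+4] := {0xcd,0xaa,0x9d,0x3b}
query mem[0x09]=0xaa, mem[0x22]=0x3b, mem[0x15]=0x1c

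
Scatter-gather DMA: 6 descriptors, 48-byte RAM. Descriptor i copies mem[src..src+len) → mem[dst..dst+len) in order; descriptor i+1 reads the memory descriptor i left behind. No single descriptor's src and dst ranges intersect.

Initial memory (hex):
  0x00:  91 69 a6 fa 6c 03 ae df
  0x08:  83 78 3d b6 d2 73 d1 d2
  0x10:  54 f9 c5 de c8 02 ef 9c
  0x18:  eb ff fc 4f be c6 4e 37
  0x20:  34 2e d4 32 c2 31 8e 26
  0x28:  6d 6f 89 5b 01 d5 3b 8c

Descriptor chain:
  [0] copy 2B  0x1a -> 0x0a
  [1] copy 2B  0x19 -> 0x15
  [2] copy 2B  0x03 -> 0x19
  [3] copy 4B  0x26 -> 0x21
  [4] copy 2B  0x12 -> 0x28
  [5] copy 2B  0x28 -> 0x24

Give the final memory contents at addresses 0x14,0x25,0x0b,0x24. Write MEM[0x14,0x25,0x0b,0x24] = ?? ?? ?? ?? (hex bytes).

MEM[0x14,0x25,0x0b,0x24] = c8 de 4f c5

  after D0: wrote 2B at 0x0a = fc4f
  after D1: wrote 2B at 0x15 = fffc
  after D2: wrote 2B at 0x19 = fa6c
  after D3: wrote 4B at 0x21 = 8e266d6f
  after D4: wrote 2B at 0x28 = c5de
  after D5: wrote 2B at 0x24 = c5de
query mem[0x14]=0xc8, mem[0x25]=0xde, mem[0x0b]=0x4f, mem[0x24]=0xc5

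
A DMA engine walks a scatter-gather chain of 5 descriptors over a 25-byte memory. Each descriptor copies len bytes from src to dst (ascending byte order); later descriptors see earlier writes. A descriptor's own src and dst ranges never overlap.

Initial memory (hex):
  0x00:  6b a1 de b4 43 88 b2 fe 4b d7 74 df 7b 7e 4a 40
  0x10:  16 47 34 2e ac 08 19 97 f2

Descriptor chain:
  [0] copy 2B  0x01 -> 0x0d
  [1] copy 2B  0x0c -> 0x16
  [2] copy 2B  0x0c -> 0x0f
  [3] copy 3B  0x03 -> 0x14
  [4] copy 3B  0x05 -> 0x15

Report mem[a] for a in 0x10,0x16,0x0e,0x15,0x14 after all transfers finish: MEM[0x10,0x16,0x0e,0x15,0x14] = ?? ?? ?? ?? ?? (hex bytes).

D0: mem[0x0d..0x0e] <- [a1 de]
D1: mem[0x16..0x17] <- [7b a1]
D2: mem[0x0f..0x10] <- [7b a1]
D3: mem[0x14..0x16] <- [b4 43 88]
D4: mem[0x15..0x17] <- [88 b2 fe]
query mem[0x10]=0xa1, mem[0x16]=0xb2, mem[0x0e]=0xde, mem[0x15]=0x88, mem[0x14]=0xb4

MEM[0x10,0x16,0x0e,0x15,0x14] = a1 b2 de 88 b4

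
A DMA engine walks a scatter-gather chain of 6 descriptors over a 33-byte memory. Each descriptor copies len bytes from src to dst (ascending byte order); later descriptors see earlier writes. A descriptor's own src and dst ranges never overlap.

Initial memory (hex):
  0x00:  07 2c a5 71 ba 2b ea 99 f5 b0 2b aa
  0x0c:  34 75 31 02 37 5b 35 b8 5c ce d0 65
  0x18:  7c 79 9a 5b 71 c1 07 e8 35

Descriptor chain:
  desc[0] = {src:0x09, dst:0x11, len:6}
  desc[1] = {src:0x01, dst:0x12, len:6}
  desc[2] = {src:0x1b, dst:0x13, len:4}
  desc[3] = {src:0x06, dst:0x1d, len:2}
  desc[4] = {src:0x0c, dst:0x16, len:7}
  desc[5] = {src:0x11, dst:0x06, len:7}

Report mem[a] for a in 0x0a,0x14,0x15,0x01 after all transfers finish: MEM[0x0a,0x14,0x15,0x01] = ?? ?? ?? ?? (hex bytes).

#0 dst[0x11+6] := {0xb0,0x2b,0xaa,0x34,0x75,0x31}
#1 dst[0x12+6] := {0x2c,0xa5,0x71,0xba,0x2b,0xea}
#2 dst[0x13+4] := {0x5b,0x71,0xc1,0x07}
#3 dst[0x1d+2] := {0xea,0x99}
#4 dst[0x16+7] := {0x34,0x75,0x31,0x02,0x37,0xb0,0x2c}
#5 dst[0x06+7] := {0xb0,0x2c,0x5b,0x71,0xc1,0x34,0x75}
query mem[0x0a]=0xc1, mem[0x14]=0x71, mem[0x15]=0xc1, mem[0x01]=0x2c

MEM[0x0a,0x14,0x15,0x01] = c1 71 c1 2c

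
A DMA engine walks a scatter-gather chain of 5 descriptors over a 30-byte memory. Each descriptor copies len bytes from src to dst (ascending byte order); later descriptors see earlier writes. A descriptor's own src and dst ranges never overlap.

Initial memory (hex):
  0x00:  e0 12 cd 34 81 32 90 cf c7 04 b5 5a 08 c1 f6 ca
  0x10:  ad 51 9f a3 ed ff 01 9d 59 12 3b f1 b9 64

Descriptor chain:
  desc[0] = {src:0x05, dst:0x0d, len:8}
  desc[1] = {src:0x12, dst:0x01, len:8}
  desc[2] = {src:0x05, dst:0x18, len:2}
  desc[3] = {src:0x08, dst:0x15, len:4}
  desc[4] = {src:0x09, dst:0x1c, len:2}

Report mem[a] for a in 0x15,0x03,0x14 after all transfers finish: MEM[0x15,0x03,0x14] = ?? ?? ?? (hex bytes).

D0: mem[0x0d..0x14] <- [32 90 cf c7 04 b5 5a 08]
D1: mem[0x01..0x08] <- [b5 5a 08 ff 01 9d 59 12]
D2: mem[0x18..0x19] <- [01 9d]
D3: mem[0x15..0x18] <- [12 04 b5 5a]
D4: mem[0x1c..0x1d] <- [04 b5]
query mem[0x15]=0x12, mem[0x03]=0x08, mem[0x14]=0x08

MEM[0x15,0x03,0x14] = 12 08 08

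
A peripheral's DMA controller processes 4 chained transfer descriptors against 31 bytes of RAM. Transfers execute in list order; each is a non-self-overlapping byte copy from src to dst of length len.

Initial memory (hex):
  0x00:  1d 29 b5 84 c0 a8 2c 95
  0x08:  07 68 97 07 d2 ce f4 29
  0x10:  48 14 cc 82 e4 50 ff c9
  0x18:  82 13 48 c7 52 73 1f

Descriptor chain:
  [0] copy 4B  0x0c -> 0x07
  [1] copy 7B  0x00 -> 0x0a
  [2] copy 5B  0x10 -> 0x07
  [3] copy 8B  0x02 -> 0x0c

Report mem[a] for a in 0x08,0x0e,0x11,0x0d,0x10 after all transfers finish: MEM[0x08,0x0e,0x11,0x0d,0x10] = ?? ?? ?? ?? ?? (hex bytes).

MEM[0x08,0x0e,0x11,0x0d,0x10] = 14 c0 2c 84 2c

[0] 0x0c->0x07 len=4 : d2 ce f4 29
[1] 0x00->0x0a len=7 : 1d 29 b5 84 c0 a8 2c
[2] 0x10->0x07 len=5 : 2c 14 cc 82 e4
[3] 0x02->0x0c len=8 : b5 84 c0 a8 2c 2c 14 cc
query mem[0x08]=0x14, mem[0x0e]=0xc0, mem[0x11]=0x2c, mem[0x0d]=0x84, mem[0x10]=0x2c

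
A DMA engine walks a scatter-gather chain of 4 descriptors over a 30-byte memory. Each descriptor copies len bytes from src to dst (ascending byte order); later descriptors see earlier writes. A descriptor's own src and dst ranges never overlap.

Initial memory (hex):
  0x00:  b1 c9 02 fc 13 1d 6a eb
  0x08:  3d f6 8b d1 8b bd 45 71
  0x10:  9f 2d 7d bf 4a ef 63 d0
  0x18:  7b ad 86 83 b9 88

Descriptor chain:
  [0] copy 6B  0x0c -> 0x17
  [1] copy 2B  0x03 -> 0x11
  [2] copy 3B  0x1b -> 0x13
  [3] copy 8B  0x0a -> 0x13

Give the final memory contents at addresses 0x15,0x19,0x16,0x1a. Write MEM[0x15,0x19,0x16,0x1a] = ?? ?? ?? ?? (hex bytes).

MEM[0x15,0x19,0x16,0x1a] = 8b 9f bd fc

D0: mem[0x17..0x1c] <- [8b bd 45 71 9f 2d]
D1: mem[0x11..0x12] <- [fc 13]
D2: mem[0x13..0x15] <- [9f 2d 88]
D3: mem[0x13..0x1a] <- [8b d1 8b bd 45 71 9f fc]
query mem[0x15]=0x8b, mem[0x19]=0x9f, mem[0x16]=0xbd, mem[0x1a]=0xfc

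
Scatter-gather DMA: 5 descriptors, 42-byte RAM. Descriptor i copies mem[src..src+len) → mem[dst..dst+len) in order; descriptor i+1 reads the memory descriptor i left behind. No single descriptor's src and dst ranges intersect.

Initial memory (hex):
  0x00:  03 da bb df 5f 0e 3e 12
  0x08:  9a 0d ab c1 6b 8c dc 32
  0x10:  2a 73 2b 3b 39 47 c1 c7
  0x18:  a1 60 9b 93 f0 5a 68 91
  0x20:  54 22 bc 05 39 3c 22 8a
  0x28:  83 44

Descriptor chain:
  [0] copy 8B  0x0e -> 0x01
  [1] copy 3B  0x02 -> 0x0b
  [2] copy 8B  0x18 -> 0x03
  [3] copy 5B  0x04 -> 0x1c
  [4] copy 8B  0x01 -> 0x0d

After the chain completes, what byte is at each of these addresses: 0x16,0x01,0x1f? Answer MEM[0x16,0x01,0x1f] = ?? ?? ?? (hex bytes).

[0] 0x0e->0x01 len=8 : dc 32 2a 73 2b 3b 39 47
[1] 0x02->0x0b len=3 : 32 2a 73
[2] 0x18->0x03 len=8 : a1 60 9b 93 f0 5a 68 91
[3] 0x04->0x1c len=5 : 60 9b 93 f0 5a
[4] 0x01->0x0d len=8 : dc 32 a1 60 9b 93 f0 5a
query mem[0x16]=0xc1, mem[0x01]=0xdc, mem[0x1f]=0xf0

MEM[0x16,0x01,0x1f] = c1 dc f0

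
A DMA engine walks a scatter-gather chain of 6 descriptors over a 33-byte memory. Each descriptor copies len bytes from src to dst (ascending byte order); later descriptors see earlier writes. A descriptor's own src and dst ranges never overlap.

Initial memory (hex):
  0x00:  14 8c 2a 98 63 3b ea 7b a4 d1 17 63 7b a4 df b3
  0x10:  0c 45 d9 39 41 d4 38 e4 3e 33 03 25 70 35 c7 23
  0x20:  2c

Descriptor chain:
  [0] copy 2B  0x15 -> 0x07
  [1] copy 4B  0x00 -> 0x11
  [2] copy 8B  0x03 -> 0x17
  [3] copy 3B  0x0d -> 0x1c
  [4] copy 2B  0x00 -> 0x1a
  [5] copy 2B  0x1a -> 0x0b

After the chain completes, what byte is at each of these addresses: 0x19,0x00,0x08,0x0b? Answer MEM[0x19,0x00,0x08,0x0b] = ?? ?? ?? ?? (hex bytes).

[0] 0x15->0x07 len=2 : d4 38
[1] 0x00->0x11 len=4 : 14 8c 2a 98
[2] 0x03->0x17 len=8 : 98 63 3b ea d4 38 d1 17
[3] 0x0d->0x1c len=3 : a4 df b3
[4] 0x00->0x1a len=2 : 14 8c
[5] 0x1a->0x0b len=2 : 14 8c
query mem[0x19]=0x3b, mem[0x00]=0x14, mem[0x08]=0x38, mem[0x0b]=0x14

MEM[0x19,0x00,0x08,0x0b] = 3b 14 38 14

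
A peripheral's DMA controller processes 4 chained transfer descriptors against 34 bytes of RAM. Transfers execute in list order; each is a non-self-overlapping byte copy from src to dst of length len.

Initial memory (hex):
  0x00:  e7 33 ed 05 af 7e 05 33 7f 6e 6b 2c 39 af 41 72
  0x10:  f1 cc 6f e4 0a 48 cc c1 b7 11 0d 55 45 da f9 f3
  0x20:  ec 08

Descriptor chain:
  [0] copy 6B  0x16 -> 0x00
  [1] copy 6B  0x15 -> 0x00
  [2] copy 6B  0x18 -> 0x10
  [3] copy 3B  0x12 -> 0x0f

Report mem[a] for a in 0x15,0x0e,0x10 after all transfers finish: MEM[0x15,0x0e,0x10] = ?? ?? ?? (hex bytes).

MEM[0x15,0x0e,0x10] = da 41 55

D0: mem[0x00..0x05] <- [cc c1 b7 11 0d 55]
D1: mem[0x00..0x05] <- [48 cc c1 b7 11 0d]
D2: mem[0x10..0x15] <- [b7 11 0d 55 45 da]
D3: mem[0x0f..0x11] <- [0d 55 45]
query mem[0x15]=0xda, mem[0x0e]=0x41, mem[0x10]=0x55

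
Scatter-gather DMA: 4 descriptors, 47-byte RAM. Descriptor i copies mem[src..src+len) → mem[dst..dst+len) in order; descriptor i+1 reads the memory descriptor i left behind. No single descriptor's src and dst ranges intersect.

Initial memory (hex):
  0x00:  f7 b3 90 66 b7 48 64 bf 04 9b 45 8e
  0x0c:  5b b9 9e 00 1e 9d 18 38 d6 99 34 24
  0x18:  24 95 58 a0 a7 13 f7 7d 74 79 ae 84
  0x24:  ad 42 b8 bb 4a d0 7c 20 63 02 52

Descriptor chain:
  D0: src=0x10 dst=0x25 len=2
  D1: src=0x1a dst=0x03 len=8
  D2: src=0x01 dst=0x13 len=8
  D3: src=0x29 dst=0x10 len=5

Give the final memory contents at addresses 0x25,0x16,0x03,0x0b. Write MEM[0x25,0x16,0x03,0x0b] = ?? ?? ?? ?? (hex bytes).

#0 dst[0x25+2] := {0x1e,0x9d}
#1 dst[0x03+8] := {0x58,0xa0,0xa7,0x13,0xf7,0x7d,0x74,0x79}
#2 dst[0x13+8] := {0xb3,0x90,0x58,0xa0,0xa7,0x13,0xf7,0x7d}
#3 dst[0x10+5] := {0xd0,0x7c,0x20,0x63,0x02}
query mem[0x25]=0x1e, mem[0x16]=0xa0, mem[0x03]=0x58, mem[0x0b]=0x8e

MEM[0x25,0x16,0x03,0x0b] = 1e a0 58 8e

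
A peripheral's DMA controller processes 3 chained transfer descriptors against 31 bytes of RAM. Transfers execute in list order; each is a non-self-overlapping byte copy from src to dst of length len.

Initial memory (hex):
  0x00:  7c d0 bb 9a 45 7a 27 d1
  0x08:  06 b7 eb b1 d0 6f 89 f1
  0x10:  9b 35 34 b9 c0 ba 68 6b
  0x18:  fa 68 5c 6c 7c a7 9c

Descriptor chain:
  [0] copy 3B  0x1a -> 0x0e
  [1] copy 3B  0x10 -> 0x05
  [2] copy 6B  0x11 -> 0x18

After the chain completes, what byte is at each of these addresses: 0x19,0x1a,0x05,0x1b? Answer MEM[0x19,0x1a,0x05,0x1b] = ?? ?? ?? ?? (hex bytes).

[0] 0x1a->0x0e len=3 : 5c 6c 7c
[1] 0x10->0x05 len=3 : 7c 35 34
[2] 0x11->0x18 len=6 : 35 34 b9 c0 ba 68
query mem[0x19]=0x34, mem[0x1a]=0xb9, mem[0x05]=0x7c, mem[0x1b]=0xc0

MEM[0x19,0x1a,0x05,0x1b] = 34 b9 7c c0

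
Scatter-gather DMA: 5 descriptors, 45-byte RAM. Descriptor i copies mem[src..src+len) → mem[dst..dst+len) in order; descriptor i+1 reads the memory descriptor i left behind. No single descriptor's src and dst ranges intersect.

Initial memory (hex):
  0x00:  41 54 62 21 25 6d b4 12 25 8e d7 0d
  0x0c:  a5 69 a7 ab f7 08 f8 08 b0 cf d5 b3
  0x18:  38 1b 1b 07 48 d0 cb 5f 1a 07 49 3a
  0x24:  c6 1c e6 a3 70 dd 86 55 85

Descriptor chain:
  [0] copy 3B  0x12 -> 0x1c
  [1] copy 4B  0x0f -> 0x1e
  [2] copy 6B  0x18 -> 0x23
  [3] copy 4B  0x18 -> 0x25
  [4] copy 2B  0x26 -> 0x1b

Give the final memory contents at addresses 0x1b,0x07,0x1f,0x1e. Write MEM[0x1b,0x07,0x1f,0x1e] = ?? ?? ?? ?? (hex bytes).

MEM[0x1b,0x07,0x1f,0x1e] = 1b 12 f7 ab

D0: mem[0x1c..0x1e] <- [f8 08 b0]
D1: mem[0x1e..0x21] <- [ab f7 08 f8]
D2: mem[0x23..0x28] <- [38 1b 1b 07 f8 08]
D3: mem[0x25..0x28] <- [38 1b 1b 07]
D4: mem[0x1b..0x1c] <- [1b 1b]
query mem[0x1b]=0x1b, mem[0x07]=0x12, mem[0x1f]=0xf7, mem[0x1e]=0xab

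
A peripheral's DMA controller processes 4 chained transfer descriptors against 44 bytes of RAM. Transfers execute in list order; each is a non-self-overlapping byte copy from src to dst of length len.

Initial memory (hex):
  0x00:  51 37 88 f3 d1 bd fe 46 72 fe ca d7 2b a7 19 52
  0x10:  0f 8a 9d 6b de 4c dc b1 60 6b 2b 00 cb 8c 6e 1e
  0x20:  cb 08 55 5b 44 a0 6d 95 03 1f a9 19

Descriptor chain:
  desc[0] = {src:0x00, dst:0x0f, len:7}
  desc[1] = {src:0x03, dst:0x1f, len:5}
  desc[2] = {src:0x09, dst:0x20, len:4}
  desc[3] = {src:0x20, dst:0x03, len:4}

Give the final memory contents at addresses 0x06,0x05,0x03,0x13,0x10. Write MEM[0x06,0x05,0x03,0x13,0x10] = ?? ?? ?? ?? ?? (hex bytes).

MEM[0x06,0x05,0x03,0x13,0x10] = 2b d7 fe d1 37

[0] 0x00->0x0f len=7 : 51 37 88 f3 d1 bd fe
[1] 0x03->0x1f len=5 : f3 d1 bd fe 46
[2] 0x09->0x20 len=4 : fe ca d7 2b
[3] 0x20->0x03 len=4 : fe ca d7 2b
query mem[0x06]=0x2b, mem[0x05]=0xd7, mem[0x03]=0xfe, mem[0x13]=0xd1, mem[0x10]=0x37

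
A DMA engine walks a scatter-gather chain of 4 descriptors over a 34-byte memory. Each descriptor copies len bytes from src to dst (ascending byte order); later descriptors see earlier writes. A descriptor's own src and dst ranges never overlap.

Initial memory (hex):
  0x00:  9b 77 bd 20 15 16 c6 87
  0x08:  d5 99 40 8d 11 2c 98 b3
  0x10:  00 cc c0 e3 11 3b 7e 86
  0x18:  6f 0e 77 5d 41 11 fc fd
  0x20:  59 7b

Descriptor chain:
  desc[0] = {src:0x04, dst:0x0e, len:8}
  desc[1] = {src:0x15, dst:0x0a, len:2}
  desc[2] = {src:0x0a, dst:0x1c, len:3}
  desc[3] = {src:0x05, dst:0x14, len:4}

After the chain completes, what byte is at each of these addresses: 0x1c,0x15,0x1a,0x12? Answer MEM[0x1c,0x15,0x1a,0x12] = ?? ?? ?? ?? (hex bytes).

  after D0: wrote 8B at 0x0e = 1516c687d599408d
  after D1: wrote 2B at 0x0a = 8d7e
  after D2: wrote 3B at 0x1c = 8d7e11
  after D3: wrote 4B at 0x14 = 16c687d5
query mem[0x1c]=0x8d, mem[0x15]=0xc6, mem[0x1a]=0x77, mem[0x12]=0xd5

MEM[0x1c,0x15,0x1a,0x12] = 8d c6 77 d5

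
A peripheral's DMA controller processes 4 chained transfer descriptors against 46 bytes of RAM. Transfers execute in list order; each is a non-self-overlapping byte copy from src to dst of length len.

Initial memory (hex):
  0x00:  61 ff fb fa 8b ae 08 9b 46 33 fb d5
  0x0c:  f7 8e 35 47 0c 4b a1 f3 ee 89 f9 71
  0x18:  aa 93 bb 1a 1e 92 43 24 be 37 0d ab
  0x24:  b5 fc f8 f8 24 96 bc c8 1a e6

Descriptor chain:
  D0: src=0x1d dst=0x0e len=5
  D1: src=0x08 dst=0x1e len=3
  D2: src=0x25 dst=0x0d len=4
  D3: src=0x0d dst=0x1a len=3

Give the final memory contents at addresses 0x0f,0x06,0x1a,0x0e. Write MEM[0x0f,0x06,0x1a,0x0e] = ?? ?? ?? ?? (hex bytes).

#0 dst[0x0e+5] := {0x92,0x43,0x24,0xbe,0x37}
#1 dst[0x1e+3] := {0x46,0x33,0xfb}
#2 dst[0x0d+4] := {0xfc,0xf8,0xf8,0x24}
#3 dst[0x1a+3] := {0xfc,0xf8,0xf8}
query mem[0x0f]=0xf8, mem[0x06]=0x08, mem[0x1a]=0xfc, mem[0x0e]=0xf8

MEM[0x0f,0x06,0x1a,0x0e] = f8 08 fc f8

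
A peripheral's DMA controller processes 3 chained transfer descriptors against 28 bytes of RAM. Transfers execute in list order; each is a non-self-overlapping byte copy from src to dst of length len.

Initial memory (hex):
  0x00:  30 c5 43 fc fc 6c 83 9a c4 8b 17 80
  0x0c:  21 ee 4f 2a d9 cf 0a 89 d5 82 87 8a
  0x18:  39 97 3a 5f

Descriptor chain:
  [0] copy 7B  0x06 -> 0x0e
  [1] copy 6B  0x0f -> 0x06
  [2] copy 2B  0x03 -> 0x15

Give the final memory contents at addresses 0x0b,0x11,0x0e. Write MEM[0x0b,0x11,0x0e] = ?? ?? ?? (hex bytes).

D0: mem[0x0e..0x14] <- [83 9a c4 8b 17 80 21]
D1: mem[0x06..0x0b] <- [9a c4 8b 17 80 21]
D2: mem[0x15..0x16] <- [fc fc]
query mem[0x0b]=0x21, mem[0x11]=0x8b, mem[0x0e]=0x83

MEM[0x0b,0x11,0x0e] = 21 8b 83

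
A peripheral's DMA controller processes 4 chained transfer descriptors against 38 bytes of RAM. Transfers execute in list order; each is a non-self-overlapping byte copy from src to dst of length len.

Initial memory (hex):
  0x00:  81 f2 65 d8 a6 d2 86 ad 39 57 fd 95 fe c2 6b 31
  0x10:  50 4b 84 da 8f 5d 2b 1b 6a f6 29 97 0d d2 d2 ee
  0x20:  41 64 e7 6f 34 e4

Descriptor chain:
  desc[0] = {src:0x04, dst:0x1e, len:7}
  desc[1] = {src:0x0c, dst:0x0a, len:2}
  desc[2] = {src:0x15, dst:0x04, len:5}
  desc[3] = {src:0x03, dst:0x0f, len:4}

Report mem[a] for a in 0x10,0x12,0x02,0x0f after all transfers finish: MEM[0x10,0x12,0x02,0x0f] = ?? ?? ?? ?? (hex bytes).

  after D0: wrote 7B at 0x1e = a6d286ad3957fd
  after D1: wrote 2B at 0x0a = fec2
  after D2: wrote 5B at 0x04 = 5d2b1b6af6
  after D3: wrote 4B at 0x0f = d85d2b1b
query mem[0x10]=0x5d, mem[0x12]=0x1b, mem[0x02]=0x65, mem[0x0f]=0xd8

MEM[0x10,0x12,0x02,0x0f] = 5d 1b 65 d8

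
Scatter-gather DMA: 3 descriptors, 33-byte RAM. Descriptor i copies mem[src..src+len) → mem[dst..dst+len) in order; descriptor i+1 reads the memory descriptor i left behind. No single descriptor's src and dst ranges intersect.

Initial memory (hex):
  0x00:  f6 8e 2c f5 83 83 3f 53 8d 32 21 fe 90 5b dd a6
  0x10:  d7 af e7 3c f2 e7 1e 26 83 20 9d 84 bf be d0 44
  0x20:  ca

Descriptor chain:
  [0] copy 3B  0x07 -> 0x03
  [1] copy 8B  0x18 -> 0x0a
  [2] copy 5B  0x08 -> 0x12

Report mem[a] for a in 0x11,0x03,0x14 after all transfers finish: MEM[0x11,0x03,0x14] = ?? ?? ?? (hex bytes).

MEM[0x11,0x03,0x14] = 44 53 83

#0 dst[0x03+3] := {0x53,0x8d,0x32}
#1 dst[0x0a+8] := {0x83,0x20,0x9d,0x84,0xbf,0xbe,0xd0,0x44}
#2 dst[0x12+5] := {0x8d,0x32,0x83,0x20,0x9d}
query mem[0x11]=0x44, mem[0x03]=0x53, mem[0x14]=0x83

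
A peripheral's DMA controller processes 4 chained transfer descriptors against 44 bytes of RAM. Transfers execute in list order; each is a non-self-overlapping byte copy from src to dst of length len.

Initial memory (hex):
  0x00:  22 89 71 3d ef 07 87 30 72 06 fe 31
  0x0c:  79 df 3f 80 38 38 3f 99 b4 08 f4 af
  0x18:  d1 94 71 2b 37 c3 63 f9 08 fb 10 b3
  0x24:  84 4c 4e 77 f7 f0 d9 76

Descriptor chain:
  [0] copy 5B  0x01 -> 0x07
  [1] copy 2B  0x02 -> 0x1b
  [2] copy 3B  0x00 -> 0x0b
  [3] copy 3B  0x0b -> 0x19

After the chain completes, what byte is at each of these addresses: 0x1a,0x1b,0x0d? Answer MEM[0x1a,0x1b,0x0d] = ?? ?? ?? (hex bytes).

MEM[0x1a,0x1b,0x0d] = 89 71 71

D0: mem[0x07..0x0b] <- [89 71 3d ef 07]
D1: mem[0x1b..0x1c] <- [71 3d]
D2: mem[0x0b..0x0d] <- [22 89 71]
D3: mem[0x19..0x1b] <- [22 89 71]
query mem[0x1a]=0x89, mem[0x1b]=0x71, mem[0x0d]=0x71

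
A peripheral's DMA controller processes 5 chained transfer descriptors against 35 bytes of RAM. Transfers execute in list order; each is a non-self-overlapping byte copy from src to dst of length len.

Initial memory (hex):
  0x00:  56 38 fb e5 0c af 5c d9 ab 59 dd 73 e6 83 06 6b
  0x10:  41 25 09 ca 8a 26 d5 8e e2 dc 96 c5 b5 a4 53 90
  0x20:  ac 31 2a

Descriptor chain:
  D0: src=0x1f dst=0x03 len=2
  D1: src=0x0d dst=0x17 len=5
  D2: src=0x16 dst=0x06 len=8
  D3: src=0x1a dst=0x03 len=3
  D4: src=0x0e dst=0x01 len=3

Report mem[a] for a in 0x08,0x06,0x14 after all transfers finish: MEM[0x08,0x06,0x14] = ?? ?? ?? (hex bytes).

#0 dst[0x03+2] := {0x90,0xac}
#1 dst[0x17+5] := {0x83,0x06,0x6b,0x41,0x25}
#2 dst[0x06+8] := {0xd5,0x83,0x06,0x6b,0x41,0x25,0xb5,0xa4}
#3 dst[0x03+3] := {0x41,0x25,0xb5}
#4 dst[0x01+3] := {0x06,0x6b,0x41}
query mem[0x08]=0x06, mem[0x06]=0xd5, mem[0x14]=0x8a

MEM[0x08,0x06,0x14] = 06 d5 8a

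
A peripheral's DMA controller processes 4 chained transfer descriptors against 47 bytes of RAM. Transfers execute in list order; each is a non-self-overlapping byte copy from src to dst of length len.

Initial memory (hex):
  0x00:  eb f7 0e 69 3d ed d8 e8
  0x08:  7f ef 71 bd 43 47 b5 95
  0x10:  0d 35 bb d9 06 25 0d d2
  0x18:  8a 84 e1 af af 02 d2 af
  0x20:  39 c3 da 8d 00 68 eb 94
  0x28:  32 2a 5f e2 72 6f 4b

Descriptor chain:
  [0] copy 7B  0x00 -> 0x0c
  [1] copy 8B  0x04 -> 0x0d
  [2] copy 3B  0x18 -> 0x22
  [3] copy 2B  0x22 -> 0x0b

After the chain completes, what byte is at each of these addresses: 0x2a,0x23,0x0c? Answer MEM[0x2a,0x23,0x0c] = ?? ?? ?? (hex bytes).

MEM[0x2a,0x23,0x0c] = 5f 84 84

#0 dst[0x0c+7] := {0xeb,0xf7,0x0e,0x69,0x3d,0xed,0xd8}
#1 dst[0x0d+8] := {0x3d,0xed,0xd8,0xe8,0x7f,0xef,0x71,0xbd}
#2 dst[0x22+3] := {0x8a,0x84,0xe1}
#3 dst[0x0b+2] := {0x8a,0x84}
query mem[0x2a]=0x5f, mem[0x23]=0x84, mem[0x0c]=0x84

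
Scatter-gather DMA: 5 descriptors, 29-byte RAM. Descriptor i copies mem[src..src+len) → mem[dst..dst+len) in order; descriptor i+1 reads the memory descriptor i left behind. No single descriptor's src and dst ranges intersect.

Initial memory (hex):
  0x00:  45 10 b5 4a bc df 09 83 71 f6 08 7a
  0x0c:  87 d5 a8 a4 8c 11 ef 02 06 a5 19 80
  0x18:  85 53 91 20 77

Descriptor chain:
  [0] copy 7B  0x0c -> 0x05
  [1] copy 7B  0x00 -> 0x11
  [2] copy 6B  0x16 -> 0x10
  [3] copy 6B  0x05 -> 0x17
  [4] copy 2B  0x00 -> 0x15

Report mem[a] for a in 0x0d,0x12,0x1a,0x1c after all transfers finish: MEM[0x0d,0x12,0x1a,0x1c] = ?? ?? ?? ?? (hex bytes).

MEM[0x0d,0x12,0x1a,0x1c] = d5 85 a4 11

[0] 0x0c->0x05 len=7 : 87 d5 a8 a4 8c 11 ef
[1] 0x00->0x11 len=7 : 45 10 b5 4a bc 87 d5
[2] 0x16->0x10 len=6 : 87 d5 85 53 91 20
[3] 0x05->0x17 len=6 : 87 d5 a8 a4 8c 11
[4] 0x00->0x15 len=2 : 45 10
query mem[0x0d]=0xd5, mem[0x12]=0x85, mem[0x1a]=0xa4, mem[0x1c]=0x11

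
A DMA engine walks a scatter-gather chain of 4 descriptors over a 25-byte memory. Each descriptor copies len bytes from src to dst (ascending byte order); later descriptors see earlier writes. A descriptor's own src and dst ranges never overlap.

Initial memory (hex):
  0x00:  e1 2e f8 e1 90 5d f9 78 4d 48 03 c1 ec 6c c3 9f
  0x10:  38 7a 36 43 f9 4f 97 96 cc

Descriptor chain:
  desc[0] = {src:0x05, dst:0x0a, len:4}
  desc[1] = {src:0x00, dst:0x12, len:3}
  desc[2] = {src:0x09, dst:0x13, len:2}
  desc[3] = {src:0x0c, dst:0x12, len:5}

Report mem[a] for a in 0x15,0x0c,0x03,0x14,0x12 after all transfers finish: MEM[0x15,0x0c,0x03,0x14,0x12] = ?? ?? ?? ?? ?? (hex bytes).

[0] 0x05->0x0a len=4 : 5d f9 78 4d
[1] 0x00->0x12 len=3 : e1 2e f8
[2] 0x09->0x13 len=2 : 48 5d
[3] 0x0c->0x12 len=5 : 78 4d c3 9f 38
query mem[0x15]=0x9f, mem[0x0c]=0x78, mem[0x03]=0xe1, mem[0x14]=0xc3, mem[0x12]=0x78

MEM[0x15,0x0c,0x03,0x14,0x12] = 9f 78 e1 c3 78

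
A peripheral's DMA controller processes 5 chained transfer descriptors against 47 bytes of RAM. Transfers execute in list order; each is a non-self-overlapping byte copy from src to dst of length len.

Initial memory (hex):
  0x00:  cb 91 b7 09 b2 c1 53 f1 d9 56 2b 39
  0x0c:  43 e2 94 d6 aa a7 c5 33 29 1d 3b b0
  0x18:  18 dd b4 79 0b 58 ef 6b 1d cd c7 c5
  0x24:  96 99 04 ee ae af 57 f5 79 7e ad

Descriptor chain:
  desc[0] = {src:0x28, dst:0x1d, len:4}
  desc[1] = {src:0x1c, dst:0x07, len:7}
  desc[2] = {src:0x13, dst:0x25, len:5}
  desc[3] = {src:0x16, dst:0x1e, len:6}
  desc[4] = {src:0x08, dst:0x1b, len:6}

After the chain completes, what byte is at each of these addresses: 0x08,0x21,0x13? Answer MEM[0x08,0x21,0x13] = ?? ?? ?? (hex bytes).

D0: mem[0x1d..0x20] <- [ae af 57 f5]
D1: mem[0x07..0x0d] <- [0b ae af 57 f5 cd c7]
D2: mem[0x25..0x29] <- [33 29 1d 3b b0]
D3: mem[0x1e..0x23] <- [3b b0 18 dd b4 79]
D4: mem[0x1b..0x20] <- [ae af 57 f5 cd c7]
query mem[0x08]=0xae, mem[0x21]=0xdd, mem[0x13]=0x33

MEM[0x08,0x21,0x13] = ae dd 33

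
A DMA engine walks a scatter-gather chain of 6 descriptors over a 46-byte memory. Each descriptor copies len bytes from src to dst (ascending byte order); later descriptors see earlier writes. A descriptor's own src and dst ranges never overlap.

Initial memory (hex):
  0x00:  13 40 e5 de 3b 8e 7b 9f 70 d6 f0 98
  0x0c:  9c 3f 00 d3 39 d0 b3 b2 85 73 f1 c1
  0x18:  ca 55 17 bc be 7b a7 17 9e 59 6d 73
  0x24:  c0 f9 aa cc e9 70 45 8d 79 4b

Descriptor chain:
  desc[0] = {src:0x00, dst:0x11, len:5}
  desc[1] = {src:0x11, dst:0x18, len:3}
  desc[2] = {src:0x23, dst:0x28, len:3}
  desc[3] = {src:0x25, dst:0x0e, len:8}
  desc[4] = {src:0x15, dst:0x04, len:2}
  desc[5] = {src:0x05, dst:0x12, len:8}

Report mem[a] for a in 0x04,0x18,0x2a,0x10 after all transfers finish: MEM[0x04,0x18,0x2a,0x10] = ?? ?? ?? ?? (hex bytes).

MEM[0x04,0x18,0x2a,0x10] = 79 98 f9 cc

[0] 0x00->0x11 len=5 : 13 40 e5 de 3b
[1] 0x11->0x18 len=3 : 13 40 e5
[2] 0x23->0x28 len=3 : 73 c0 f9
[3] 0x25->0x0e len=8 : f9 aa cc 73 c0 f9 8d 79
[4] 0x15->0x04 len=2 : 79 f1
[5] 0x05->0x12 len=8 : f1 7b 9f 70 d6 f0 98 9c
query mem[0x04]=0x79, mem[0x18]=0x98, mem[0x2a]=0xf9, mem[0x10]=0xcc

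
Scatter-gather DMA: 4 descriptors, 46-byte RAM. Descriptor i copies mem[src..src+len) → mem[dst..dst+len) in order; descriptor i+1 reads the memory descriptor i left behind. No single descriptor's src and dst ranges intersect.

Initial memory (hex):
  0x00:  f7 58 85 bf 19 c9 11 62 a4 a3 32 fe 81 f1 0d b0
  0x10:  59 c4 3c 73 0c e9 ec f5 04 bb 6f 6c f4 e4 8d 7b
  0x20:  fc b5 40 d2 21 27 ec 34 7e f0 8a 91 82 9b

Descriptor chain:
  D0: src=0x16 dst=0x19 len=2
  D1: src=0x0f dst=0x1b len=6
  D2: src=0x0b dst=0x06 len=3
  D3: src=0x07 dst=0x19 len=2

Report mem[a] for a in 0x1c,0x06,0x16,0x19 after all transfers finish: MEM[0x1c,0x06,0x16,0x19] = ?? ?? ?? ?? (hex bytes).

MEM[0x1c,0x06,0x16,0x19] = 59 fe ec 81

D0: mem[0x19..0x1a] <- [ec f5]
D1: mem[0x1b..0x20] <- [b0 59 c4 3c 73 0c]
D2: mem[0x06..0x08] <- [fe 81 f1]
D3: mem[0x19..0x1a] <- [81 f1]
query mem[0x1c]=0x59, mem[0x06]=0xfe, mem[0x16]=0xec, mem[0x19]=0x81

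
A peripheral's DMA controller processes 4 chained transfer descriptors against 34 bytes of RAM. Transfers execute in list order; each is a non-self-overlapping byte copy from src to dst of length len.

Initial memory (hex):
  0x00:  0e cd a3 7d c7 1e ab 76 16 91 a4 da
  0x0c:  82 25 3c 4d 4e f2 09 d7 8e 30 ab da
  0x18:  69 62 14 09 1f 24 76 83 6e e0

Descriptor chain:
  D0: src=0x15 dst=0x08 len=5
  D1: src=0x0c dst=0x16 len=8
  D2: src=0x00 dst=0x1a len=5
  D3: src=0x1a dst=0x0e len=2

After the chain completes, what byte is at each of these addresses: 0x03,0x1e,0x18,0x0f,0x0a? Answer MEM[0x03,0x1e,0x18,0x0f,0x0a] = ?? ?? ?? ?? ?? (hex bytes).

MEM[0x03,0x1e,0x18,0x0f,0x0a] = 7d c7 3c cd da

D0: mem[0x08..0x0c] <- [30 ab da 69 62]
D1: mem[0x16..0x1d] <- [62 25 3c 4d 4e f2 09 d7]
D2: mem[0x1a..0x1e] <- [0e cd a3 7d c7]
D3: mem[0x0e..0x0f] <- [0e cd]
query mem[0x03]=0x7d, mem[0x1e]=0xc7, mem[0x18]=0x3c, mem[0x0f]=0xcd, mem[0x0a]=0xda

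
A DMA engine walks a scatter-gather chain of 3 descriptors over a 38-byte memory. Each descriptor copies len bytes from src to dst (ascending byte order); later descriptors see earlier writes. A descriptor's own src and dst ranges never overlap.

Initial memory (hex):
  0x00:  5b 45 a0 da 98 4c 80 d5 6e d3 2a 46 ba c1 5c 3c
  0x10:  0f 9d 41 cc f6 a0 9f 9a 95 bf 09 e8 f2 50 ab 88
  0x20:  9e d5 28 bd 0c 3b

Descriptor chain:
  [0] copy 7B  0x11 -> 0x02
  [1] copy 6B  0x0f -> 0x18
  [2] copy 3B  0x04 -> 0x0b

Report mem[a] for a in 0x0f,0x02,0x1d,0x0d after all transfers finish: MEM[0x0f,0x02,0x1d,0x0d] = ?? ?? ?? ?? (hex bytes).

D0: mem[0x02..0x08] <- [9d 41 cc f6 a0 9f 9a]
D1: mem[0x18..0x1d] <- [3c 0f 9d 41 cc f6]
D2: mem[0x0b..0x0d] <- [cc f6 a0]
query mem[0x0f]=0x3c, mem[0x02]=0x9d, mem[0x1d]=0xf6, mem[0x0d]=0xa0

MEM[0x0f,0x02,0x1d,0x0d] = 3c 9d f6 a0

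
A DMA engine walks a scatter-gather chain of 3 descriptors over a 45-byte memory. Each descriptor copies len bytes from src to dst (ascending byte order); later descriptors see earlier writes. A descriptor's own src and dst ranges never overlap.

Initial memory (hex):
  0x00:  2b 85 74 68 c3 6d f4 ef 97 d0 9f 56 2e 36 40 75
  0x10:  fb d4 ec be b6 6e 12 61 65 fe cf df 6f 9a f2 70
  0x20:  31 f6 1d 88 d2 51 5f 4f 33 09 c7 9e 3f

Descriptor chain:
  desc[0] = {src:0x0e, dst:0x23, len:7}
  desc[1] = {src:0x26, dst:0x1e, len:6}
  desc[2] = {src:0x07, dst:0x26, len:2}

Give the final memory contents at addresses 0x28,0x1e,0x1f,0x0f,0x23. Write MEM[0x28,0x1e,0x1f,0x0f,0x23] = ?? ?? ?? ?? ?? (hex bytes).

  after D0: wrote 7B at 0x23 = 4075fbd4ecbeb6
  after D1: wrote 6B at 0x1e = d4ecbeb6c79e
  after D2: wrote 2B at 0x26 = ef97
query mem[0x28]=0xbe, mem[0x1e]=0xd4, mem[0x1f]=0xec, mem[0x0f]=0x75, mem[0x23]=0x9e

MEM[0x28,0x1e,0x1f,0x0f,0x23] = be d4 ec 75 9e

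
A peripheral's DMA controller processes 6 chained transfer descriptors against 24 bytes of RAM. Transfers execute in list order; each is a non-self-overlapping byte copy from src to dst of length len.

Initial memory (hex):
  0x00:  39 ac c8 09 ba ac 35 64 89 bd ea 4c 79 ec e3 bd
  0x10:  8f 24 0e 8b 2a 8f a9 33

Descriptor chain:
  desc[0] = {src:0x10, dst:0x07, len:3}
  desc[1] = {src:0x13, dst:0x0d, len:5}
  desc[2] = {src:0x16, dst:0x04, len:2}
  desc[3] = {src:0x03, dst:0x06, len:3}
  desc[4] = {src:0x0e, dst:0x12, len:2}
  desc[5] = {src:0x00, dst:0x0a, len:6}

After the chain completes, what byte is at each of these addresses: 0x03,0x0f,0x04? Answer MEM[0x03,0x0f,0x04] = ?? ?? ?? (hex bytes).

MEM[0x03,0x0f,0x04] = 09 33 a9

  after D0: wrote 3B at 0x07 = 8f240e
  after D1: wrote 5B at 0x0d = 8b2a8fa933
  after D2: wrote 2B at 0x04 = a933
  after D3: wrote 3B at 0x06 = 09a933
  after D4: wrote 2B at 0x12 = 2a8f
  after D5: wrote 6B at 0x0a = 39acc809a933
query mem[0x03]=0x09, mem[0x0f]=0x33, mem[0x04]=0xa9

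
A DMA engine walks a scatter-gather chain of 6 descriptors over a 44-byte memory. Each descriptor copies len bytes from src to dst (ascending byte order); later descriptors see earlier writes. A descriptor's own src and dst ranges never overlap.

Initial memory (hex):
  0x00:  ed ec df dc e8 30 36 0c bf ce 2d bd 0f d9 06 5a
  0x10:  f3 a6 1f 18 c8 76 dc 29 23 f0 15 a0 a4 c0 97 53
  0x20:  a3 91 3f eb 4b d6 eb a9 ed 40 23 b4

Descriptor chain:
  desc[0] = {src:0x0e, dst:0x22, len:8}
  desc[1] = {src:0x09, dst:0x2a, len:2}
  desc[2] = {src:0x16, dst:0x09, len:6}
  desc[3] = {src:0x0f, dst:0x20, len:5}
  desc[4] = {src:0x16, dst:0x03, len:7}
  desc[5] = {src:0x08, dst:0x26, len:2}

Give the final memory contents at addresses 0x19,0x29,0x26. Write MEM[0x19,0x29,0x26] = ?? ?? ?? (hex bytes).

#0 dst[0x22+8] := {0x06,0x5a,0xf3,0xa6,0x1f,0x18,0xc8,0x76}
#1 dst[0x2a+2] := {0xce,0x2d}
#2 dst[0x09+6] := {0xdc,0x29,0x23,0xf0,0x15,0xa0}
#3 dst[0x20+5] := {0x5a,0xf3,0xa6,0x1f,0x18}
#4 dst[0x03+7] := {0xdc,0x29,0x23,0xf0,0x15,0xa0,0xa4}
#5 dst[0x26+2] := {0xa0,0xa4}
query mem[0x19]=0xf0, mem[0x29]=0x76, mem[0x26]=0xa0

MEM[0x19,0x29,0x26] = f0 76 a0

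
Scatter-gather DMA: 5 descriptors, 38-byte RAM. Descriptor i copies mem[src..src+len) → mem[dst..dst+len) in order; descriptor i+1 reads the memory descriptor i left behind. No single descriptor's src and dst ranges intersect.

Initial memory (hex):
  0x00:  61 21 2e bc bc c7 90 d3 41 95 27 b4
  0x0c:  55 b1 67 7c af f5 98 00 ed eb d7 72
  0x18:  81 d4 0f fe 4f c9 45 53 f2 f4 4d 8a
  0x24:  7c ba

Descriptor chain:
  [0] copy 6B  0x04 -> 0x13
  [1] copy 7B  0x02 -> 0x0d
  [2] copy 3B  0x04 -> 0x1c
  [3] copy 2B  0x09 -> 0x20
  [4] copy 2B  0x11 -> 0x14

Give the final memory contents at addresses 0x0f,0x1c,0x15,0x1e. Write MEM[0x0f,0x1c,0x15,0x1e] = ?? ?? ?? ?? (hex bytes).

MEM[0x0f,0x1c,0x15,0x1e] = bc bc d3 90

#0 dst[0x13+6] := {0xbc,0xc7,0x90,0xd3,0x41,0x95}
#1 dst[0x0d+7] := {0x2e,0xbc,0xbc,0xc7,0x90,0xd3,0x41}
#2 dst[0x1c+3] := {0xbc,0xc7,0x90}
#3 dst[0x20+2] := {0x95,0x27}
#4 dst[0x14+2] := {0x90,0xd3}
query mem[0x0f]=0xbc, mem[0x1c]=0xbc, mem[0x15]=0xd3, mem[0x1e]=0x90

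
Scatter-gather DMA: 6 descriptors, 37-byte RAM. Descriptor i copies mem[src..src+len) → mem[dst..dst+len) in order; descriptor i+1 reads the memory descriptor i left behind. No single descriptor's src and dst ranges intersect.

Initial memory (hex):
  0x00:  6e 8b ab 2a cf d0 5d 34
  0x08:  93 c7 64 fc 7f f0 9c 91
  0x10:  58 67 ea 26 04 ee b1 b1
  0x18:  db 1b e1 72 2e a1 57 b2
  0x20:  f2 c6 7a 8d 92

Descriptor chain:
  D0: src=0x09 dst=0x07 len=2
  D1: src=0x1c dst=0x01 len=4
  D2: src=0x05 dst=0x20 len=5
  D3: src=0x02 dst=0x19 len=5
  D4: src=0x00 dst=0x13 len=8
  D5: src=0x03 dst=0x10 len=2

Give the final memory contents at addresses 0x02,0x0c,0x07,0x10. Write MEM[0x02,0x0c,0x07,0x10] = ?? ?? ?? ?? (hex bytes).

  after D0: wrote 2B at 0x07 = c764
  after D1: wrote 4B at 0x01 = 2ea157b2
  after D2: wrote 5B at 0x20 = d05dc764c7
  after D3: wrote 5B at 0x19 = a157b2d05d
  after D4: wrote 8B at 0x13 = 6e2ea157b2d05dc7
  after D5: wrote 2B at 0x10 = 57b2
query mem[0x02]=0xa1, mem[0x0c]=0x7f, mem[0x07]=0xc7, mem[0x10]=0x57

MEM[0x02,0x0c,0x07,0x10] = a1 7f c7 57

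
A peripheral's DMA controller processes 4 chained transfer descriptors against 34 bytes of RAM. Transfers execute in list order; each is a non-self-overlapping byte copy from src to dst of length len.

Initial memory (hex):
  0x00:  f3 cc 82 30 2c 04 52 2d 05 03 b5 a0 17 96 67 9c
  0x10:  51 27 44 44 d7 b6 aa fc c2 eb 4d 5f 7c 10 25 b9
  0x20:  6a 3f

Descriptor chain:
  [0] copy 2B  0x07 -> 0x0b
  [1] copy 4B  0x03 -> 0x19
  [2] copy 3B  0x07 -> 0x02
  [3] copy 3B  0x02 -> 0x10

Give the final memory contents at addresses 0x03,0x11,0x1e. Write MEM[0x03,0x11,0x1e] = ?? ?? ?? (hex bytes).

#0 dst[0x0b+2] := {0x2d,0x05}
#1 dst[0x19+4] := {0x30,0x2c,0x04,0x52}
#2 dst[0x02+3] := {0x2d,0x05,0x03}
#3 dst[0x10+3] := {0x2d,0x05,0x03}
query mem[0x03]=0x05, mem[0x11]=0x05, mem[0x1e]=0x25

MEM[0x03,0x11,0x1e] = 05 05 25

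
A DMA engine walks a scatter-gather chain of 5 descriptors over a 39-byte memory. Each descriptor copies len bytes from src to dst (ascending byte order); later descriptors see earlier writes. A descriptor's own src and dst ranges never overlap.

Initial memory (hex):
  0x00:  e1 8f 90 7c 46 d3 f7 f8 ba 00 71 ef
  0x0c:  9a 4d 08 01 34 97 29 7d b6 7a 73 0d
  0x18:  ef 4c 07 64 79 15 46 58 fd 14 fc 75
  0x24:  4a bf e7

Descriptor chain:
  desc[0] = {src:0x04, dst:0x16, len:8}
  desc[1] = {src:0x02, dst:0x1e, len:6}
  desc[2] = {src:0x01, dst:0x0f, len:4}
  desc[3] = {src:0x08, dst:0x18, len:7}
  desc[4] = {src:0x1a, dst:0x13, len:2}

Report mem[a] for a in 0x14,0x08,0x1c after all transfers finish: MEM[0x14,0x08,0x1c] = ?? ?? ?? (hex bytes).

MEM[0x14,0x08,0x1c] = ef ba 9a

  after D0: wrote 8B at 0x16 = 46d3f7f8ba0071ef
  after D1: wrote 6B at 0x1e = 907c46d3f7f8
  after D2: wrote 4B at 0x0f = 8f907c46
  after D3: wrote 7B at 0x18 = ba0071ef9a4d08
  after D4: wrote 2B at 0x13 = 71ef
query mem[0x14]=0xef, mem[0x08]=0xba, mem[0x1c]=0x9a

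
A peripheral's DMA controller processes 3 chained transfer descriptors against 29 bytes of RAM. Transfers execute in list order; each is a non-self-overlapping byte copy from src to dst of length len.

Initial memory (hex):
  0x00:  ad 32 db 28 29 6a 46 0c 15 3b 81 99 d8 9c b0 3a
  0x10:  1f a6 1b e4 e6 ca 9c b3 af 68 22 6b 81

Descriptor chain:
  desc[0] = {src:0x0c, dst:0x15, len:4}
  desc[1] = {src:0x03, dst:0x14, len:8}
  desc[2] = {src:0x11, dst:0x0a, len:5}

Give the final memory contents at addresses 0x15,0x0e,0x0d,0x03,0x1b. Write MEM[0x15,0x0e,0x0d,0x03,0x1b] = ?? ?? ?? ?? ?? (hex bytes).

MEM[0x15,0x0e,0x0d,0x03,0x1b] = 29 29 28 28 81

#0 dst[0x15+4] := {0xd8,0x9c,0xb0,0x3a}
#1 dst[0x14+8] := {0x28,0x29,0x6a,0x46,0x0c,0x15,0x3b,0x81}
#2 dst[0x0a+5] := {0xa6,0x1b,0xe4,0x28,0x29}
query mem[0x15]=0x29, mem[0x0e]=0x29, mem[0x0d]=0x28, mem[0x03]=0x28, mem[0x1b]=0x81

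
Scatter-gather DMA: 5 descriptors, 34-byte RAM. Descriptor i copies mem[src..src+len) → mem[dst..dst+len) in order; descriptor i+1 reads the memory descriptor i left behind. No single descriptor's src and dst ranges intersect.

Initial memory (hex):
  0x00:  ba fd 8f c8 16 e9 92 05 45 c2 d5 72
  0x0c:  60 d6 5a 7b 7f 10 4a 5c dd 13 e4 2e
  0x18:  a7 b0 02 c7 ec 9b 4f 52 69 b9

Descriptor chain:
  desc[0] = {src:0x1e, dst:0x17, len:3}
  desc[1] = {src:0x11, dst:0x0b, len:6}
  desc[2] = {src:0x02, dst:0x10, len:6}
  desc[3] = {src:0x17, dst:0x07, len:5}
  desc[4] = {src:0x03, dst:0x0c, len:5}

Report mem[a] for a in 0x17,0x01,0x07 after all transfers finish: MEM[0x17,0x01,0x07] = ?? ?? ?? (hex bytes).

MEM[0x17,0x01,0x07] = 4f fd 4f

  after D0: wrote 3B at 0x17 = 4f5269
  after D1: wrote 6B at 0x0b = 104a5cdd13e4
  after D2: wrote 6B at 0x10 = 8fc816e99205
  after D3: wrote 5B at 0x07 = 4f526902c7
  after D4: wrote 5B at 0x0c = c816e9924f
query mem[0x17]=0x4f, mem[0x01]=0xfd, mem[0x07]=0x4f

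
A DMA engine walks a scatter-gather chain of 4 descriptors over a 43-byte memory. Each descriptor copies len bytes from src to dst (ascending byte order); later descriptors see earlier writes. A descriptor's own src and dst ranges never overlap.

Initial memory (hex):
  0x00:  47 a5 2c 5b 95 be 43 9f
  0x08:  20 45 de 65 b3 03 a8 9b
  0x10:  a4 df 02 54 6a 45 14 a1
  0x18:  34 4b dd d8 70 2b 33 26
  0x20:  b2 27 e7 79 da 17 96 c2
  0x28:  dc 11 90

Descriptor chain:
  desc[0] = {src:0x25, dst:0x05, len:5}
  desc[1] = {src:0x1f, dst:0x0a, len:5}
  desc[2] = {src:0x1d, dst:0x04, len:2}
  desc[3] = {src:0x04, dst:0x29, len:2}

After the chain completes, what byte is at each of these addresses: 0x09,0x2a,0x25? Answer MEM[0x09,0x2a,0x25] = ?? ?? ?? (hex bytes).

MEM[0x09,0x2a,0x25] = 11 33 17

[0] 0x25->0x05 len=5 : 17 96 c2 dc 11
[1] 0x1f->0x0a len=5 : 26 b2 27 e7 79
[2] 0x1d->0x04 len=2 : 2b 33
[3] 0x04->0x29 len=2 : 2b 33
query mem[0x09]=0x11, mem[0x2a]=0x33, mem[0x25]=0x17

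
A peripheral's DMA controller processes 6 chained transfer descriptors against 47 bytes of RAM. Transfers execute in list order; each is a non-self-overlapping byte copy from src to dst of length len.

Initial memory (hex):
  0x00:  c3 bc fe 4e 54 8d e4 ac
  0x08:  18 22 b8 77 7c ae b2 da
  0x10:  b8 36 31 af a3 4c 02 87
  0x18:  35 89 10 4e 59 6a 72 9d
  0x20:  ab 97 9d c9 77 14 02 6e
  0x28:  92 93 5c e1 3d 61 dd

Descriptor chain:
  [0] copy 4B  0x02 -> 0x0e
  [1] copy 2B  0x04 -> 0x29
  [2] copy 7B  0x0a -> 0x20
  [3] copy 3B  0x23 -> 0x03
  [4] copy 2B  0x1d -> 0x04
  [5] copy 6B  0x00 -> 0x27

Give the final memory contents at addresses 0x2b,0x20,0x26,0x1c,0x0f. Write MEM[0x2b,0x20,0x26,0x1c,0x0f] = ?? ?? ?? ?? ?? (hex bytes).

#0 dst[0x0e+4] := {0xfe,0x4e,0x54,0x8d}
#1 dst[0x29+2] := {0x54,0x8d}
#2 dst[0x20+7] := {0xb8,0x77,0x7c,0xae,0xfe,0x4e,0x54}
#3 dst[0x03+3] := {0xae,0xfe,0x4e}
#4 dst[0x04+2] := {0x6a,0x72}
#5 dst[0x27+6] := {0xc3,0xbc,0xfe,0xae,0x6a,0x72}
query mem[0x2b]=0x6a, mem[0x20]=0xb8, mem[0x26]=0x54, mem[0x1c]=0x59, mem[0x0f]=0x4e

MEM[0x2b,0x20,0x26,0x1c,0x0f] = 6a b8 54 59 4e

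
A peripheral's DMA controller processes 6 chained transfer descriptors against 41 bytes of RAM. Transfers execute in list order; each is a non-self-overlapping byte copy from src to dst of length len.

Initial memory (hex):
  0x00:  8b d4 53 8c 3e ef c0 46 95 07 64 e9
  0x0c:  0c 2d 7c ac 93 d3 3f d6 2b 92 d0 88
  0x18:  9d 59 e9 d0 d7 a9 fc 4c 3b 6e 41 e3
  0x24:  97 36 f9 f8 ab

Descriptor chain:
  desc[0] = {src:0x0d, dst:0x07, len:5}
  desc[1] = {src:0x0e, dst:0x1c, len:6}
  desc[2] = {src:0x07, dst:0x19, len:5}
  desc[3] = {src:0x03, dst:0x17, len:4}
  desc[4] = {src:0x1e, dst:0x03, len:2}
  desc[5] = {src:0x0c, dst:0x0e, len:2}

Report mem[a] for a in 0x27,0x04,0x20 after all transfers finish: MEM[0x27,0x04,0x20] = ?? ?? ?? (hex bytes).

MEM[0x27,0x04,0x20] = f8 d3 3f

#0 dst[0x07+5] := {0x2d,0x7c,0xac,0x93,0xd3}
#1 dst[0x1c+6] := {0x7c,0xac,0x93,0xd3,0x3f,0xd6}
#2 dst[0x19+5] := {0x2d,0x7c,0xac,0x93,0xd3}
#3 dst[0x17+4] := {0x8c,0x3e,0xef,0xc0}
#4 dst[0x03+2] := {0x93,0xd3}
#5 dst[0x0e+2] := {0x0c,0x2d}
query mem[0x27]=0xf8, mem[0x04]=0xd3, mem[0x20]=0x3f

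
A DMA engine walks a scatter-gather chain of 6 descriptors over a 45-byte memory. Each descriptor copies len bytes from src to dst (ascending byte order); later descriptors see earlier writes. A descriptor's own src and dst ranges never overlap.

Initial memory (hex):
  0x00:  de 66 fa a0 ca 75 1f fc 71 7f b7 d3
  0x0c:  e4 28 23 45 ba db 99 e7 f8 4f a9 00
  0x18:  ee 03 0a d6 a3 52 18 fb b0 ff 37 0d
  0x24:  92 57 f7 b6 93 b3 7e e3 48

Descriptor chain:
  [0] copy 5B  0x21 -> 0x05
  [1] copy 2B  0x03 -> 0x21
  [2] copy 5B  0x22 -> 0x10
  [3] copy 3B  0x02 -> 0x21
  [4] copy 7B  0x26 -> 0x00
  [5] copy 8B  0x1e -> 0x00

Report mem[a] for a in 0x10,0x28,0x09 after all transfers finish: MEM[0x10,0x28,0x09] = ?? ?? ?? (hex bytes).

MEM[0x10,0x28,0x09] = ca 93 57

D0: mem[0x05..0x09] <- [ff 37 0d 92 57]
D1: mem[0x21..0x22] <- [a0 ca]
D2: mem[0x10..0x14] <- [ca 0d 92 57 f7]
D3: mem[0x21..0x23] <- [fa a0 ca]
D4: mem[0x00..0x06] <- [f7 b6 93 b3 7e e3 48]
D5: mem[0x00..0x07] <- [18 fb b0 fa a0 ca 92 57]
query mem[0x10]=0xca, mem[0x28]=0x93, mem[0x09]=0x57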